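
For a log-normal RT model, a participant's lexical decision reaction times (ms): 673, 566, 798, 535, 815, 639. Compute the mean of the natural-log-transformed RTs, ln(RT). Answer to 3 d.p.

ln(RT): 6.5117, 6.3386, 6.6821, 6.2823, 6.7032, 6.4599
Σ ln(RT) = 38.9778
Mean = 38.9778/6 = 6.49630

6.496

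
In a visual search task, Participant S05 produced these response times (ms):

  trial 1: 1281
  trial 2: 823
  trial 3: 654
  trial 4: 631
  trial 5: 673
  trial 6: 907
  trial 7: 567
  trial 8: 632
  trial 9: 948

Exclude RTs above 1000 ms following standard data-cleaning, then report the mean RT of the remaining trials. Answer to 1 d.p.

Excluded: 1281
Retained (n=8): Σ = 5835
Mean = 5835/8 = 729.3750

729.4 ms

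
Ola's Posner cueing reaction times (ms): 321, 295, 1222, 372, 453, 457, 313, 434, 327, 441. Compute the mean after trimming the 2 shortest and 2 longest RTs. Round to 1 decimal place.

391.3 ms

Sorted: 295, 313, 321, 327, 372, 434, 441, 453, 457, 1222
Drop lowest 2 (295, 313) and highest 2 (457, 1222)
Remaining (n=6): Σ = 2348, mean = 2348/6 = 391.333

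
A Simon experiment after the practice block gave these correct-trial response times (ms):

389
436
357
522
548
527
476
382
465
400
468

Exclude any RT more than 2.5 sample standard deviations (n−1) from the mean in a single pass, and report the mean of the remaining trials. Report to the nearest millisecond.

452 ms

n = 11, ΣRT = 4970, M = 451.818
Σ(x−M)² = 41595.64; s = √(41595.64/10) = 64.495
Cutoffs: 451.818 ± 2.5·64.495 → [290.6, 613.1]
No RTs fall outside the cutoffs; all 11 retained. Mean = 4970/11 = 451.818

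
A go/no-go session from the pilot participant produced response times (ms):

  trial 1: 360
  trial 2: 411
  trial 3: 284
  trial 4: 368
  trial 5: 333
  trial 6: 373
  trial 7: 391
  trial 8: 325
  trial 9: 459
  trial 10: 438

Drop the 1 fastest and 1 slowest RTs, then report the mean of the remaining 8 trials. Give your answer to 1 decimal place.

374.9 ms

Sorted: 284, 325, 333, 360, 368, 373, 391, 411, 438, 459
Drop lowest 1 (284) and highest 1 (459)
Remaining (n=8): Σ = 2999, mean = 2999/8 = 374.875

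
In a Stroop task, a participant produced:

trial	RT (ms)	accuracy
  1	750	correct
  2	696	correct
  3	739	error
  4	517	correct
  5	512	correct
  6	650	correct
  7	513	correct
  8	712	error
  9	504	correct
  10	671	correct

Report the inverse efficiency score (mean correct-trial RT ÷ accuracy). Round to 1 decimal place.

752.0 ms

Correct trials (n=8): 750, 696, 517, 512, 650, 513, 504, 671
Mean correct RT = 4813/8 = 601.6250 ms
Proportion correct = 8/10
IES = 601.6250 / (8/10) = 752.031 ms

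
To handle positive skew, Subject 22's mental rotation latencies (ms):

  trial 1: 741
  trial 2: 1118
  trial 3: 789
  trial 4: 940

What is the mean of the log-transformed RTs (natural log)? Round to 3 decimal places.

6.786

ln(RT): 6.6080, 7.0193, 6.6708, 6.8459
Σ ln(RT) = 27.1439
Mean = 27.1439/4 = 6.78599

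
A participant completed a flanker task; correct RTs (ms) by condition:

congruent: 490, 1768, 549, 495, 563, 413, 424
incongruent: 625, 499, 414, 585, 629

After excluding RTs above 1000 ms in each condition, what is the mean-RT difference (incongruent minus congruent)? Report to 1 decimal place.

61.4 ms

congruent: exclude 1768
M(congruent) = 2934/6 = 489.000
M(incongruent) = 2752/5 = 550.400
Difference = 550.400 − 489.000 = 61.400 ms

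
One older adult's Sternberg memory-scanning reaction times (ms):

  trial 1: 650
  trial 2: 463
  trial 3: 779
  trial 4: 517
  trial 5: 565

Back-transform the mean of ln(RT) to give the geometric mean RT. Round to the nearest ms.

585 ms

ln(RT): 6.4770, 6.1377, 6.6580, 6.2480, 6.3368
Mean ln(RT) = 31.8576/5 = 6.37152
Geometric mean = exp(6.37152) = 584.94 ms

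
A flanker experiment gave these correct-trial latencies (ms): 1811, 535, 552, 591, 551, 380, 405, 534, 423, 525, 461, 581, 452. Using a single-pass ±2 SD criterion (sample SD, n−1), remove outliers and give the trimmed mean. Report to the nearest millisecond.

499 ms

n = 13, ΣRT = 7801, M = 600.077
Σ(x−M)² = 1644852.92; s = √(1644852.92/12) = 370.231
Cutoffs: 600.077 ± 2·370.231 → [-140.4, 1340.5]
Outside: 1811 → excluded.
Retained (n=12): Σ = 5990, mean = 5990/12 = 499.167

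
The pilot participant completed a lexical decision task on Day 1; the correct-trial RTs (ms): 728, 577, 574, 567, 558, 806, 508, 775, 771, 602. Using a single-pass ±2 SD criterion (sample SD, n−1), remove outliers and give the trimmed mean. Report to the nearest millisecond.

n = 10, ΣRT = 6466, M = 646.600
Σ(x−M)² = 109496.40; s = √(109496.40/9) = 110.301
Cutoffs: 646.600 ± 2·110.301 → [426.0, 867.2]
No RTs fall outside the cutoffs; all 10 retained. Mean = 6466/10 = 646.600

647 ms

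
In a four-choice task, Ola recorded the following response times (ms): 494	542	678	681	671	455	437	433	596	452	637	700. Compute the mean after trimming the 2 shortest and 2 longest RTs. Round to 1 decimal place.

565.6 ms

Sorted: 433, 437, 452, 455, 494, 542, 596, 637, 671, 678, 681, 700
Drop lowest 2 (433, 437) and highest 2 (681, 700)
Remaining (n=8): Σ = 4525, mean = 4525/8 = 565.625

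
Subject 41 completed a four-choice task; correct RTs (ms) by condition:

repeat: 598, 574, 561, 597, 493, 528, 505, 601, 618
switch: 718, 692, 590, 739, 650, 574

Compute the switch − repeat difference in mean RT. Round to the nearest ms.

M(repeat) = 5075/9 = 563.889
M(switch) = 3963/6 = 660.500
Difference = 660.500 − 563.889 = 96.611 ms

97 ms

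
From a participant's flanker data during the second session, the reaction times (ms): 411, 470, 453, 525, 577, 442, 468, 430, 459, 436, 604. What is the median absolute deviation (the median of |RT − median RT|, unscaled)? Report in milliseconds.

Sorted: 411, 430, 436, 442, 453, 459, 468, 470, 525, 577, 604 → median = 459
|x − 459|: 48, 11, 6, 66, 118, 17, 9, 29, 0, 23, 145
Sorted deviations: 0, 6, 9, 11, 17, 23, 29, 48, 66, 118, 145 → MAD = 23

23 ms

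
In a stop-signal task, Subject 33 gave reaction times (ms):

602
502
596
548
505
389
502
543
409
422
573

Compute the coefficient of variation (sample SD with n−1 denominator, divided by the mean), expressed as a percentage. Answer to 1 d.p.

n = 11, Σ = 5591, M = 508.2727
Σ(x−M)² = 55068.182; s = √(55068.182/10) = 74.2079
CV = 74.2079 / 508.2727 = 0.14600 = 14.600%

14.6%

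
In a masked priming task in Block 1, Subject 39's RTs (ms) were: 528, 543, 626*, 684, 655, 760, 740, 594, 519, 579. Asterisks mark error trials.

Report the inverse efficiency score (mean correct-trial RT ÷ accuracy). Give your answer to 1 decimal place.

Correct trials (n=9): 528, 543, 684, 655, 760, 740, 594, 519, 579
Mean correct RT = 5602/9 = 622.4444 ms
Proportion correct = 9/10
IES = 622.4444 / (9/10) = 691.605 ms

691.6 ms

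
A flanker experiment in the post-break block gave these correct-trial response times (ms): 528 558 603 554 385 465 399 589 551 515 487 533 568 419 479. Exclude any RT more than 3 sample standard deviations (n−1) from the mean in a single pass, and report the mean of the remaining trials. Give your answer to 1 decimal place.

508.9 ms

n = 15, ΣRT = 7633, M = 508.867
Σ(x−M)² = 64775.73; s = √(64775.73/14) = 68.021
Cutoffs: 508.867 ± 3·68.021 → [304.8, 712.9]
No RTs fall outside the cutoffs; all 15 retained. Mean = 7633/15 = 508.867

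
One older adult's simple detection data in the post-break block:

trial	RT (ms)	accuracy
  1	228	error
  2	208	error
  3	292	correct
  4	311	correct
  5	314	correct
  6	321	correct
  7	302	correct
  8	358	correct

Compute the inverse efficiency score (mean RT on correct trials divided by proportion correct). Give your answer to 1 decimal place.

Correct trials (n=6): 292, 311, 314, 321, 302, 358
Mean correct RT = 1898/6 = 316.3333 ms
Proportion correct = 6/8
IES = 316.3333 / (6/8) = 421.778 ms

421.8 ms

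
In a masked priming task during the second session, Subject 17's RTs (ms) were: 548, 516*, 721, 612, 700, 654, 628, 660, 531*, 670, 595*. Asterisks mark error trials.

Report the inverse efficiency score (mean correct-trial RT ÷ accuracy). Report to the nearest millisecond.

893 ms

Correct trials (n=8): 548, 721, 612, 700, 654, 628, 660, 670
Mean correct RT = 5193/8 = 649.1250 ms
Proportion correct = 8/11
IES = 649.1250 / (8/11) = 892.547 ms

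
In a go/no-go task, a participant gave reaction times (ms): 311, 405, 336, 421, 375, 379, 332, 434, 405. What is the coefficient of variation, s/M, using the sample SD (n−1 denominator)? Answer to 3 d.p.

n = 9, Σ = 3398, M = 377.5556
Σ(x−M)² = 14820.222; s = √(14820.222/8) = 43.0410
CV = 43.0410 / 377.5556 = 0.11400

0.114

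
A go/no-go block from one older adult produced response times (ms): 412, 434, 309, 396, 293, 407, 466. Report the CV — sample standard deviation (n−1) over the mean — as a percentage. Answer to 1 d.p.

n = 7, Σ = 2717, M = 388.1429
Σ(x−M)² = 24466.857; s = √(24466.857/6) = 63.8577
CV = 63.8577 / 388.1429 = 0.16452 = 16.452%

16.5%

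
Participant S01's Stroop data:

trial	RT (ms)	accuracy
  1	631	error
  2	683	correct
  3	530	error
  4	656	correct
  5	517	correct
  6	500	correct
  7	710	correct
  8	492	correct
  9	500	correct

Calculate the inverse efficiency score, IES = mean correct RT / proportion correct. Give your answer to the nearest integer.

Correct trials (n=7): 683, 656, 517, 500, 710, 492, 500
Mean correct RT = 4058/7 = 579.7143 ms
Proportion correct = 7/9
IES = 579.7143 / (7/9) = 745.347 ms

745 ms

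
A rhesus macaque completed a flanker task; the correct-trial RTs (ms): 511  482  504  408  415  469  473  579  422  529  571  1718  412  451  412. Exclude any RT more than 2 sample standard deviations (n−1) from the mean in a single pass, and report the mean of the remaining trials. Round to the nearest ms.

n = 15, ΣRT = 8356, M = 557.067
Σ(x−M)² = 1488610.93; s = √(1488610.93/14) = 326.082
Cutoffs: 557.067 ± 2·326.082 → [-95.1, 1209.2]
Outside: 1718 → excluded.
Retained (n=14): Σ = 6638, mean = 6638/14 = 474.143

474 ms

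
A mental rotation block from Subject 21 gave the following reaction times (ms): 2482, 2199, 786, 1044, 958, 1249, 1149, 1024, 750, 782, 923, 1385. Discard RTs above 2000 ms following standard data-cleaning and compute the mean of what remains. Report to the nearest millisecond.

1005 ms

Excluded: 2199, 2482
Retained (n=10): Σ = 10050
Mean = 10050/10 = 1005.0000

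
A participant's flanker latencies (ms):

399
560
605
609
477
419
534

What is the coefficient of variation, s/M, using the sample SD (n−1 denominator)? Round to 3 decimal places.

n = 7, Σ = 3603, M = 514.7143
Σ(x−M)² = 43437.429; s = √(43437.429/6) = 85.0857
CV = 85.0857 / 514.7143 = 0.16531

0.165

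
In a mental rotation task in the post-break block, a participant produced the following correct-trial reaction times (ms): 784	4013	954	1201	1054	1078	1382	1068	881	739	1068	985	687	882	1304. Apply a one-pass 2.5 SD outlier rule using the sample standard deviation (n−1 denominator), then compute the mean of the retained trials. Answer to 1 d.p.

1004.8 ms

n = 15, ΣRT = 18080, M = 1205.333
Σ(x−M)² = 8985903.33; s = √(8985903.33/14) = 801.156
Cutoffs: 1205.333 ± 2.5·801.156 → [-797.6, 3208.2]
Outside: 4013 → excluded.
Retained (n=14): Σ = 14067, mean = 14067/14 = 1004.786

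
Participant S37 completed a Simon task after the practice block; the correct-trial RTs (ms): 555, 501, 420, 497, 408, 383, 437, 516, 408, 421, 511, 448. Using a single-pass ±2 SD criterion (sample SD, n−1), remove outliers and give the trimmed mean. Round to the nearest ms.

n = 12, ΣRT = 5505, M = 458.750
Σ(x−M)² = 32924.25; s = √(32924.25/11) = 54.709
Cutoffs: 458.750 ± 2·54.709 → [349.3, 568.2]
No RTs fall outside the cutoffs; all 12 retained. Mean = 5505/12 = 458.750

459 ms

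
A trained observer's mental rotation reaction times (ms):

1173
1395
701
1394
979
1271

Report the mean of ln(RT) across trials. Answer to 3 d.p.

ln(RT): 7.0673, 7.2406, 6.5525, 7.2399, 6.8865, 7.1476
Σ ln(RT) = 42.1345
Mean = 42.1345/6 = 7.02242

7.022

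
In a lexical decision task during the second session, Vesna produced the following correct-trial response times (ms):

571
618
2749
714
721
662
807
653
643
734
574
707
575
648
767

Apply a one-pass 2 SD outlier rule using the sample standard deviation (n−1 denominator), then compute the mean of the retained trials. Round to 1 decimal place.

671.0 ms

n = 15, ΣRT = 12143, M = 809.533
Σ(x−M)² = 4100689.73; s = √(4100689.73/14) = 541.208
Cutoffs: 809.533 ± 2·541.208 → [-272.9, 1891.9]
Outside: 2749 → excluded.
Retained (n=14): Σ = 9394, mean = 9394/14 = 671.000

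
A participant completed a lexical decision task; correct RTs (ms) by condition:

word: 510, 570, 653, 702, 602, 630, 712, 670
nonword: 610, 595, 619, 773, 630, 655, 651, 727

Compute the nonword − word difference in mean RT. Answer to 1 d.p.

26.4 ms

M(word) = 5049/8 = 631.125
M(nonword) = 5260/8 = 657.500
Difference = 657.500 − 631.125 = 26.375 ms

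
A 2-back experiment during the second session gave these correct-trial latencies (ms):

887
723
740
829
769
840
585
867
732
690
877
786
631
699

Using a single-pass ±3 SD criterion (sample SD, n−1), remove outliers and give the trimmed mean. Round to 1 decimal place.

761.1 ms

n = 14, ΣRT = 10655, M = 761.071
Σ(x−M)² = 111608.93; s = √(111608.93/13) = 92.657
Cutoffs: 761.071 ± 3·92.657 → [483.1, 1039.0]
No RTs fall outside the cutoffs; all 14 retained. Mean = 10655/14 = 761.071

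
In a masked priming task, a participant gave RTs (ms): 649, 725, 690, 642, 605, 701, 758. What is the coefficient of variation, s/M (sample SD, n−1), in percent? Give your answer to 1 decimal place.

7.7%

n = 7, Σ = 4770, M = 681.4286
Σ(x−M)² = 16665.714; s = √(16665.714/6) = 52.7031
CV = 52.7031 / 681.4286 = 0.07734 = 7.734%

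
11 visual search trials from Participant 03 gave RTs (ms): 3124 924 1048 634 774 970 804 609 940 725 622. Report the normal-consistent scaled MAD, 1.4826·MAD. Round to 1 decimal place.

Sorted: 609, 622, 634, 725, 774, 804, 924, 940, 970, 1048, 3124 → median = 804
|x − 804| sorted: 0, 30, 79, 120, 136, 166, 170, 182, 195, 244, 2320 → MAD = 166
Robust SD ≈ 1.4826 × 166 = 246.112

246.1 ms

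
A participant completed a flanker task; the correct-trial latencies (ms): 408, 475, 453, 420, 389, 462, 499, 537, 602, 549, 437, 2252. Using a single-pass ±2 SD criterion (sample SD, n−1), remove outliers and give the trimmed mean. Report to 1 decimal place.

475.5 ms

n = 12, ΣRT = 7483, M = 623.583
Σ(x−M)² = 2935836.92; s = √(2935836.92/11) = 516.618
Cutoffs: 623.583 ± 2·516.618 → [-409.7, 1656.8]
Outside: 2252 → excluded.
Retained (n=11): Σ = 5231, mean = 5231/11 = 475.545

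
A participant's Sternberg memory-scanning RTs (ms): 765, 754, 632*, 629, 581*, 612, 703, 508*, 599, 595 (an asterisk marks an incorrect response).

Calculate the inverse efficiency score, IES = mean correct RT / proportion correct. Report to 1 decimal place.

Correct trials (n=7): 765, 754, 629, 612, 703, 599, 595
Mean correct RT = 4657/7 = 665.2857 ms
Proportion correct = 7/10
IES = 665.2857 / (7/10) = 950.408 ms

950.4 ms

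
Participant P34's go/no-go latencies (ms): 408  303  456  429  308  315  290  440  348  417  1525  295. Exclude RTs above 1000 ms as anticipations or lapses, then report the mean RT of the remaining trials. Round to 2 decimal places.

364.45 ms

Excluded: 1525
Retained (n=11): Σ = 4009
Mean = 4009/11 = 364.4545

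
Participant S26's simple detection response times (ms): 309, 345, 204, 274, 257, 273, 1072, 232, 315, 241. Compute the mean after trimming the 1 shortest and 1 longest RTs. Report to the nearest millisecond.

281 ms

Sorted: 204, 232, 241, 257, 273, 274, 309, 315, 345, 1072
Drop lowest 1 (204) and highest 1 (1072)
Remaining (n=8): Σ = 2246, mean = 2246/8 = 280.750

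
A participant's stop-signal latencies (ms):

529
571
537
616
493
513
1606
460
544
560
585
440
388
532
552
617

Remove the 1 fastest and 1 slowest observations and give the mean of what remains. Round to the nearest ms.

Sorted: 388, 440, 460, 493, 513, 529, 532, 537, 544, 552, 560, 571, 585, 616, 617, 1606
Drop lowest 1 (388) and highest 1 (1606)
Remaining (n=14): Σ = 7549, mean = 7549/14 = 539.214

539 ms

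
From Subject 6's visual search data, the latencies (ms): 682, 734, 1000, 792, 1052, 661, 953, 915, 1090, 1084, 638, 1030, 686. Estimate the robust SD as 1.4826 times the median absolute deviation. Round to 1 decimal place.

250.6 ms

Sorted: 638, 661, 682, 686, 734, 792, 915, 953, 1000, 1030, 1052, 1084, 1090 → median = 915
|x − 915| sorted: 0, 38, 85, 115, 123, 137, 169, 175, 181, 229, 233, 254, 277 → MAD = 169
Robust SD ≈ 1.4826 × 169 = 250.559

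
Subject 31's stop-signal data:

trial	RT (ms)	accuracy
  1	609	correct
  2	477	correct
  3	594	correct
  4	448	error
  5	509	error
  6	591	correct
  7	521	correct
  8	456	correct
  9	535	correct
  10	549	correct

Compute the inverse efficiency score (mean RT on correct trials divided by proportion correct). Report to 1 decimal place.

Correct trials (n=8): 609, 477, 594, 591, 521, 456, 535, 549
Mean correct RT = 4332/8 = 541.5000 ms
Proportion correct = 8/10
IES = 541.5000 / (8/10) = 676.875 ms

676.9 ms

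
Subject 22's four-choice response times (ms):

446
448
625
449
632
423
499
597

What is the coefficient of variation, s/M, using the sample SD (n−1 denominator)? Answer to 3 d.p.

n = 8, Σ = 4119, M = 514.8750
Σ(x−M)² = 54838.875; s = √(54838.875/7) = 88.5106
CV = 88.5106 / 514.8750 = 0.17191

0.172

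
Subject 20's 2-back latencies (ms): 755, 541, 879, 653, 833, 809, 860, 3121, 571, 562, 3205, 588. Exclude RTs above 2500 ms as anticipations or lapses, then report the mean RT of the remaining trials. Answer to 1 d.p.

Excluded: 3121, 3205
Retained (n=10): Σ = 7051
Mean = 7051/10 = 705.1000

705.1 ms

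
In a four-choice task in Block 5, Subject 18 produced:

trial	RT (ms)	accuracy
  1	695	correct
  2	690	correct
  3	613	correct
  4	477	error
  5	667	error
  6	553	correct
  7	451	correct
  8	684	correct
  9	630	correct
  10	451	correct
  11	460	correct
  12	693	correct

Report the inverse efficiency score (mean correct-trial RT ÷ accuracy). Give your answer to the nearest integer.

Correct trials (n=10): 695, 690, 613, 553, 451, 684, 630, 451, 460, 693
Mean correct RT = 5920/10 = 592.0000 ms
Proportion correct = 10/12
IES = 592.0000 / (10/12) = 710.400 ms

710 ms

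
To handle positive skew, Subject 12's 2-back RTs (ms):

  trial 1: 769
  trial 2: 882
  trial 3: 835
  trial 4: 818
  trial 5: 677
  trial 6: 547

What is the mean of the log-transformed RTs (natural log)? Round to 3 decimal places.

ln(RT): 6.6451, 6.7822, 6.7274, 6.7069, 6.5177, 6.3044
Σ ln(RT) = 39.6837
Mean = 39.6837/6 = 6.61395

6.614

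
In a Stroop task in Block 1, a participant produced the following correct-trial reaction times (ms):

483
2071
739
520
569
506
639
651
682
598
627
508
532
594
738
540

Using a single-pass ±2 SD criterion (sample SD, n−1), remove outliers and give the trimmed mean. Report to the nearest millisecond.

n = 16, ΣRT = 10997, M = 687.312
Σ(x−M)² = 2138419.44; s = √(2138419.44/15) = 377.573
Cutoffs: 687.312 ± 2·377.573 → [-67.8, 1442.5]
Outside: 2071 → excluded.
Retained (n=15): Σ = 8926, mean = 8926/15 = 595.067

595 ms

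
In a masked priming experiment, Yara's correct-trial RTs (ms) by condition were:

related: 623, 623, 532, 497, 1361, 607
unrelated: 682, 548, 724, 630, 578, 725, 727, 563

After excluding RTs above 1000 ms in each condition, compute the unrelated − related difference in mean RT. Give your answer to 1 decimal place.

related: exclude 1361
M(related) = 2882/5 = 576.400
M(unrelated) = 5177/8 = 647.125
Difference = 647.125 − 576.400 = 70.725 ms

70.7 ms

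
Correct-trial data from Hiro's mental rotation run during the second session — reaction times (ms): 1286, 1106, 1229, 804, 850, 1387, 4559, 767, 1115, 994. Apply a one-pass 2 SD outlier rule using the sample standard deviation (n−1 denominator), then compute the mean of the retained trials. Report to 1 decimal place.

n = 10, ΣRT = 14097, M = 1409.700
Σ(x−M)² = 11411648.10; s = √(11411648.10/9) = 1126.038
Cutoffs: 1409.700 ± 2·1126.038 → [-842.4, 3661.8]
Outside: 4559 → excluded.
Retained (n=9): Σ = 9538, mean = 9538/9 = 1059.778

1059.8 ms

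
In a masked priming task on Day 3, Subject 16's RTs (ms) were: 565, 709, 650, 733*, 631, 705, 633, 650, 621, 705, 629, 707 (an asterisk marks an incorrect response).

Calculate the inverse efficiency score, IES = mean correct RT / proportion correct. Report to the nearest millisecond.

Correct trials (n=11): 565, 709, 650, 631, 705, 633, 650, 621, 705, 629, 707
Mean correct RT = 7205/11 = 655.0000 ms
Proportion correct = 11/12
IES = 655.0000 / (11/12) = 714.545 ms

715 ms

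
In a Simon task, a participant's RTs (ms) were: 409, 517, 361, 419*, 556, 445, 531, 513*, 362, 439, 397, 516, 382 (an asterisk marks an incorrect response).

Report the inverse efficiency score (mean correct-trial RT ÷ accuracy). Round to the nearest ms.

Correct trials (n=11): 409, 517, 361, 556, 445, 531, 362, 439, 397, 516, 382
Mean correct RT = 4915/11 = 446.8182 ms
Proportion correct = 11/13
IES = 446.8182 / (11/13) = 528.058 ms

528 ms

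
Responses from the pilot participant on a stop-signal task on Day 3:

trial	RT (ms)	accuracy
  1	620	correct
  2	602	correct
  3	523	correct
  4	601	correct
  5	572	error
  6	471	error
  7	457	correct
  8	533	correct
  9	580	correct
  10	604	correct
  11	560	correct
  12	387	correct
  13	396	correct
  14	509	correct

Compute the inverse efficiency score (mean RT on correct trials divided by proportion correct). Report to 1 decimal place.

619.5 ms

Correct trials (n=12): 620, 602, 523, 601, 457, 533, 580, 604, 560, 387, 396, 509
Mean correct RT = 6372/12 = 531.0000 ms
Proportion correct = 12/14
IES = 531.0000 / (12/14) = 619.500 ms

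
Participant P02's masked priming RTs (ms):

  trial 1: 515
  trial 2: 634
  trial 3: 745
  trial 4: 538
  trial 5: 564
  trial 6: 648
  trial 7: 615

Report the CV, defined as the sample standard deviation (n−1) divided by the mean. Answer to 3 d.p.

n = 7, Σ = 4259, M = 608.4286
Σ(x−M)² = 36577.714; s = √(36577.714/6) = 78.0787
CV = 78.0787 / 608.4286 = 0.12833

0.128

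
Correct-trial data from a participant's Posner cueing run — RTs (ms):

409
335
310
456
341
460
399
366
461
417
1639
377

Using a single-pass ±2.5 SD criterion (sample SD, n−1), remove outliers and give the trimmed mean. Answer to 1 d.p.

393.7 ms

n = 12, ΣRT = 5970, M = 497.500
Σ(x−M)² = 1449365.00; s = √(1449365.00/11) = 362.988
Cutoffs: 497.500 ± 2.5·362.988 → [-410.0, 1405.0]
Outside: 1639 → excluded.
Retained (n=11): Σ = 4331, mean = 4331/11 = 393.727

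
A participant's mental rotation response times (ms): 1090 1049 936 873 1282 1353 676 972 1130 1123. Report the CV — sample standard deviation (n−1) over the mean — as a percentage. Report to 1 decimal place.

n = 10, Σ = 10484, M = 1048.4000
Σ(x−M)² = 349222.400; s = √(349222.400/9) = 196.9835
CV = 196.9835 / 1048.4000 = 0.18789 = 18.789%

18.8%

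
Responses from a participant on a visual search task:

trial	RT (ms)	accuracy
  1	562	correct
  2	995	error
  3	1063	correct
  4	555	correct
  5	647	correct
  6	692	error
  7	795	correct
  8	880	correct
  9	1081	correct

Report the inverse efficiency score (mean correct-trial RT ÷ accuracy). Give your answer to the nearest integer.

1025 ms

Correct trials (n=7): 562, 1063, 555, 647, 795, 880, 1081
Mean correct RT = 5583/7 = 797.5714 ms
Proportion correct = 7/9
IES = 797.5714 / (7/9) = 1025.449 ms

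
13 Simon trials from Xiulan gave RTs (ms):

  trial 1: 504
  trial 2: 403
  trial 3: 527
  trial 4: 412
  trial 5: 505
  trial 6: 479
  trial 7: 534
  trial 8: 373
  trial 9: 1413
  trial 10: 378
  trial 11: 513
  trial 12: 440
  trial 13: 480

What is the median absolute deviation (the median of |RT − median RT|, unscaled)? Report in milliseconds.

47 ms

Sorted: 373, 378, 403, 412, 440, 479, 480, 504, 505, 513, 527, 534, 1413 → median = 480
|x − 480|: 24, 77, 47, 68, 25, 1, 54, 107, 933, 102, 33, 40, 0
Sorted deviations: 0, 1, 24, 25, 33, 40, 47, 54, 68, 77, 102, 107, 933 → MAD = 47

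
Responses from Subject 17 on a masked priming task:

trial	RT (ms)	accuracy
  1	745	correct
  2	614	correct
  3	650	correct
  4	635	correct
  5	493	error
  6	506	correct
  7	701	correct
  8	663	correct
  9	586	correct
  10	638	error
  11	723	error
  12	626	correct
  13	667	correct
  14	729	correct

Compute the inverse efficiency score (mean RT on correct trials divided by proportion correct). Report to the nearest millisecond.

824 ms

Correct trials (n=11): 745, 614, 650, 635, 506, 701, 663, 586, 626, 667, 729
Mean correct RT = 7122/11 = 647.4545 ms
Proportion correct = 11/14
IES = 647.4545 / (11/14) = 824.033 ms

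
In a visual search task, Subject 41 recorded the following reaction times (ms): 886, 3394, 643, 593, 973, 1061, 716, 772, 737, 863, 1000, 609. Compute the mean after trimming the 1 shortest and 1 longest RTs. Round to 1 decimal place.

Sorted: 593, 609, 643, 716, 737, 772, 863, 886, 973, 1000, 1061, 3394
Drop lowest 1 (593) and highest 1 (3394)
Remaining (n=10): Σ = 8260, mean = 8260/10 = 826.000

826.0 ms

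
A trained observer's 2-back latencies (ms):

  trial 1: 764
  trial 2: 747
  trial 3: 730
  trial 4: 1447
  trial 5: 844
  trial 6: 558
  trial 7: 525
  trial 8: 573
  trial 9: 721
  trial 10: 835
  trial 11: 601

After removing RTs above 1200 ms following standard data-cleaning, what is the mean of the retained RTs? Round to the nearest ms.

690 ms

Excluded: 1447
Retained (n=10): Σ = 6898
Mean = 6898/10 = 689.8000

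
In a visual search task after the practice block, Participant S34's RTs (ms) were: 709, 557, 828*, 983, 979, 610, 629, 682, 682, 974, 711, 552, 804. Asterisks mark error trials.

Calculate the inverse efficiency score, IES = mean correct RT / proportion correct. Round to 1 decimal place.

800.9 ms

Correct trials (n=12): 709, 557, 983, 979, 610, 629, 682, 682, 974, 711, 552, 804
Mean correct RT = 8872/12 = 739.3333 ms
Proportion correct = 12/13
IES = 739.3333 / (12/13) = 800.944 ms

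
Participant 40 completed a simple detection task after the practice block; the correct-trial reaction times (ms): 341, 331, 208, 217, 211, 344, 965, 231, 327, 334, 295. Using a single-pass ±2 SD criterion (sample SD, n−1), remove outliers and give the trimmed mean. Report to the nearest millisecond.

284 ms

n = 11, ΣRT = 3804, M = 345.818
Σ(x−M)² = 453655.64; s = √(453655.64/10) = 212.992
Cutoffs: 345.818 ± 2·212.992 → [-80.2, 771.8]
Outside: 965 → excluded.
Retained (n=10): Σ = 2839, mean = 2839/10 = 283.900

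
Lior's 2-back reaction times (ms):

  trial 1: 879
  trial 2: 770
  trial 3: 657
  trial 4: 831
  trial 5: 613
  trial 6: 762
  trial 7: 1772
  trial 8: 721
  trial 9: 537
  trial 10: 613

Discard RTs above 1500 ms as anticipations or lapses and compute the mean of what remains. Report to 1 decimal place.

709.2 ms

Excluded: 1772
Retained (n=9): Σ = 6383
Mean = 6383/9 = 709.2222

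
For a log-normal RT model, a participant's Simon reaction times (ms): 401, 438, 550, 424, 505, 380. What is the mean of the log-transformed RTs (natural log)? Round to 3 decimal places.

6.100

ln(RT): 5.9940, 6.0822, 6.3099, 6.0497, 6.2246, 5.9402
Σ ln(RT) = 36.6006
Mean = 36.6006/6 = 6.10009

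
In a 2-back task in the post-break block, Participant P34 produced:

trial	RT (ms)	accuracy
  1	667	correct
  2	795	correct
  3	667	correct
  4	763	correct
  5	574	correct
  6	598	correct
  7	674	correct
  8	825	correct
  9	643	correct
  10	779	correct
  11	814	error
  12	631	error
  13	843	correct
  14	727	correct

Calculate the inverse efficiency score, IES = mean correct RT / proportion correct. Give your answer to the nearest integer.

Correct trials (n=12): 667, 795, 667, 763, 574, 598, 674, 825, 643, 779, 843, 727
Mean correct RT = 8555/12 = 712.9167 ms
Proportion correct = 12/14
IES = 712.9167 / (12/14) = 831.736 ms

832 ms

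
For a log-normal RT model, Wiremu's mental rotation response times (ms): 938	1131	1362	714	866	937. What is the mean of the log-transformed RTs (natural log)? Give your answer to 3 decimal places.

ln(RT): 6.8437, 7.0309, 7.2167, 6.5709, 6.7639, 6.8427
Σ ln(RT) = 41.2688
Mean = 41.2688/6 = 6.87813

6.878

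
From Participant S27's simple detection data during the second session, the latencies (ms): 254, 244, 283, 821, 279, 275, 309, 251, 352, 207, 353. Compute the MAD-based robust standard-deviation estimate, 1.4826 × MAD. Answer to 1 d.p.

Sorted: 207, 244, 251, 254, 275, 279, 283, 309, 352, 353, 821 → median = 279
|x − 279| sorted: 0, 4, 4, 25, 28, 30, 35, 72, 73, 74, 542 → MAD = 30
Robust SD ≈ 1.4826 × 30 = 44.478

44.5 ms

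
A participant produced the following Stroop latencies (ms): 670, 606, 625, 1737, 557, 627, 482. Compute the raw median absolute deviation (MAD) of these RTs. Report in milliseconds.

Sorted: 482, 557, 606, 625, 627, 670, 1737 → median = 625
|x − 625|: 45, 19, 0, 1112, 68, 2, 143
Sorted deviations: 0, 2, 19, 45, 68, 143, 1112 → MAD = 45

45 ms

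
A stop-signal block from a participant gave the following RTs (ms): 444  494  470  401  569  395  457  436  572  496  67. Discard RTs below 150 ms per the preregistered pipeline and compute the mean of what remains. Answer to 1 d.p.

473.4 ms

Excluded: 67
Retained (n=10): Σ = 4734
Mean = 4734/10 = 473.4000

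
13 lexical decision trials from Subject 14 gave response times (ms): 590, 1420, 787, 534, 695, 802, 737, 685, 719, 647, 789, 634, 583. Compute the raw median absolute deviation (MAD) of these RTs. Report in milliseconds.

92 ms

Sorted: 534, 583, 590, 634, 647, 685, 695, 719, 737, 787, 789, 802, 1420 → median = 695
|x − 695|: 105, 725, 92, 161, 0, 107, 42, 10, 24, 48, 94, 61, 112
Sorted deviations: 0, 10, 24, 42, 48, 61, 92, 94, 105, 107, 112, 161, 725 → MAD = 92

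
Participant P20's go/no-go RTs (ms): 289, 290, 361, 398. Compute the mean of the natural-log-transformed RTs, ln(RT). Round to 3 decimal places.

ln(RT): 5.6664, 5.6699, 5.8889, 5.9865
Σ ln(RT) = 23.2116
Mean = 23.2116/4 = 5.80291

5.803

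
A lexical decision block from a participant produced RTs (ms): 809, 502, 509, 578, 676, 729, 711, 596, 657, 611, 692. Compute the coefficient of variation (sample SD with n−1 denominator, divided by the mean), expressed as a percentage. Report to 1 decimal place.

n = 11, Σ = 7070, M = 642.7273
Σ(x−M)² = 88556.182; s = √(88556.182/10) = 94.1043
CV = 94.1043 / 642.7273 = 0.14641 = 14.641%

14.6%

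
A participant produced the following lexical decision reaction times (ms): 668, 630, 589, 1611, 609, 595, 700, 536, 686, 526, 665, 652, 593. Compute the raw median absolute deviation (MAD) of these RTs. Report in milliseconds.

38 ms

Sorted: 526, 536, 589, 593, 595, 609, 630, 652, 665, 668, 686, 700, 1611 → median = 630
|x − 630|: 38, 0, 41, 981, 21, 35, 70, 94, 56, 104, 35, 22, 37
Sorted deviations: 0, 21, 22, 35, 35, 37, 38, 41, 56, 70, 94, 104, 981 → MAD = 38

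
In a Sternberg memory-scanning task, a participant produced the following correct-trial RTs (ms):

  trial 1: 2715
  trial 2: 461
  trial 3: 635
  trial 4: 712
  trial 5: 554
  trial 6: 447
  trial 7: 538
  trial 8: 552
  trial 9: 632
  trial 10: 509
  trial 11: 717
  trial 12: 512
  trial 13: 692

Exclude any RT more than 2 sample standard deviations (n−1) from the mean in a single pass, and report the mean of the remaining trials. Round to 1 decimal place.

n = 13, ΣRT = 9676, M = 744.308
Σ(x−M)² = 4306468.77; s = √(4306468.77/12) = 599.060
Cutoffs: 744.308 ± 2·599.060 → [-453.8, 1942.4]
Outside: 2715 → excluded.
Retained (n=12): Σ = 6961, mean = 6961/12 = 580.083

580.1 ms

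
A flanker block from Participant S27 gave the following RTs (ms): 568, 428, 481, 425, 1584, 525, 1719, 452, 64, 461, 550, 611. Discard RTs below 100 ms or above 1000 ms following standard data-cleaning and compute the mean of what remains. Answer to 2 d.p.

Excluded: 64, 1584, 1719
Retained (n=9): Σ = 4501
Mean = 4501/9 = 500.1111

500.11 ms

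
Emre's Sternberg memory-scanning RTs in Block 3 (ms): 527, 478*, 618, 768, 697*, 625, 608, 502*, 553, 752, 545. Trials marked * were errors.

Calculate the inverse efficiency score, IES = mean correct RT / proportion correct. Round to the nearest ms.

859 ms

Correct trials (n=8): 527, 618, 768, 625, 608, 553, 752, 545
Mean correct RT = 4996/8 = 624.5000 ms
Proportion correct = 8/11
IES = 624.5000 / (8/11) = 858.688 ms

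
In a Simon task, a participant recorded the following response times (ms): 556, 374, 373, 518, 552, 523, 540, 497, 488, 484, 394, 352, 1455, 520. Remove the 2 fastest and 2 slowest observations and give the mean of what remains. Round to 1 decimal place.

Sorted: 352, 373, 374, 394, 484, 488, 497, 518, 520, 523, 540, 552, 556, 1455
Drop lowest 2 (352, 373) and highest 2 (556, 1455)
Remaining (n=10): Σ = 4890, mean = 4890/10 = 489.000

489.0 ms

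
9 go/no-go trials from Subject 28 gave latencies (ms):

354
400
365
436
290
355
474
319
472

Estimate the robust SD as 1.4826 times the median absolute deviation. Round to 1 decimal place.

68.2 ms

Sorted: 290, 319, 354, 355, 365, 400, 436, 472, 474 → median = 365
|x − 365| sorted: 0, 10, 11, 35, 46, 71, 75, 107, 109 → MAD = 46
Robust SD ≈ 1.4826 × 46 = 68.200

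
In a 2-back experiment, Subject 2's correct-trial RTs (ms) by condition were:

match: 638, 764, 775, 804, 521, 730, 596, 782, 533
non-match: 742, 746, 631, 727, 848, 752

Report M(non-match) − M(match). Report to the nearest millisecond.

58 ms

M(match) = 6143/9 = 682.556
M(non-match) = 4446/6 = 741.000
Difference = 741.000 − 682.556 = 58.444 ms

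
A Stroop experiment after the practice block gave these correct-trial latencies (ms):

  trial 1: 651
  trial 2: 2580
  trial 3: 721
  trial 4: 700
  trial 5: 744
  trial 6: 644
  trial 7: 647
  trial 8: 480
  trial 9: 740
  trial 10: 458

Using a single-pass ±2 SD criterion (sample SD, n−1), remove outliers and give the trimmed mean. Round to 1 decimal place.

n = 10, ΣRT = 8365, M = 836.500
Σ(x−M)² = 3467364.50; s = √(3467364.50/9) = 620.695
Cutoffs: 836.500 ± 2·620.695 → [-404.9, 2077.9]
Outside: 2580 → excluded.
Retained (n=9): Σ = 5785, mean = 5785/9 = 642.778

642.8 ms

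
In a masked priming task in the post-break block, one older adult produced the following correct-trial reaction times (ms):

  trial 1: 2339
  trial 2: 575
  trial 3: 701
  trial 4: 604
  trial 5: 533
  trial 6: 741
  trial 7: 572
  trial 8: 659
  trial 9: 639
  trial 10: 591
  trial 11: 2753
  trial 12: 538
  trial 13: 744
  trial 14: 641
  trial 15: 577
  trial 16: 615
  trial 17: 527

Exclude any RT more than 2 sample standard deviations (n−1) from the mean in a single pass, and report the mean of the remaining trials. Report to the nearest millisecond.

n = 17, ΣRT = 14349, M = 844.059
Σ(x−M)² = 6720352.94; s = √(6720352.94/16) = 648.091
Cutoffs: 844.059 ± 2·648.091 → [-452.1, 2140.2]
Outside: 2339, 2753 → excluded.
Retained (n=15): Σ = 9257, mean = 9257/15 = 617.133

617 ms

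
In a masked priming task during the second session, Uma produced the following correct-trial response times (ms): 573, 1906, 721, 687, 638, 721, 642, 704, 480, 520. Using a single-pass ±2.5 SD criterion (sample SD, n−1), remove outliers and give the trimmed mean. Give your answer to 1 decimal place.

n = 10, ΣRT = 7592, M = 759.200
Σ(x−M)² = 1524593.60; s = √(1524593.60/9) = 411.581
Cutoffs: 759.200 ± 2.5·411.581 → [-269.8, 1788.2]
Outside: 1906 → excluded.
Retained (n=9): Σ = 5686, mean = 5686/9 = 631.778

631.8 ms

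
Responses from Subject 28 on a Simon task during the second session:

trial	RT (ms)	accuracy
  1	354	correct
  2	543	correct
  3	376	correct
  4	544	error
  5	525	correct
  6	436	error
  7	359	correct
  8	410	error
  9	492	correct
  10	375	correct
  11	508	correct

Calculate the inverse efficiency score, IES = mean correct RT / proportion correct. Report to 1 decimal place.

Correct trials (n=8): 354, 543, 376, 525, 359, 492, 375, 508
Mean correct RT = 3532/8 = 441.5000 ms
Proportion correct = 8/11
IES = 441.5000 / (8/11) = 607.062 ms

607.1 ms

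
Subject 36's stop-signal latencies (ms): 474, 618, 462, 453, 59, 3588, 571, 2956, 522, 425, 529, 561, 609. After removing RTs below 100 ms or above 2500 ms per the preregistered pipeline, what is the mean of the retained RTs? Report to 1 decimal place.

522.4 ms

Excluded: 59, 2956, 3588
Retained (n=10): Σ = 5224
Mean = 5224/10 = 522.4000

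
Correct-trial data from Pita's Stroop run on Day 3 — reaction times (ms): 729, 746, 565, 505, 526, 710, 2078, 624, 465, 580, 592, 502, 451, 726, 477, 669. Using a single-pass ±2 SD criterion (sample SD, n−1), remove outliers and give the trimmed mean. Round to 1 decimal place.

n = 16, ΣRT = 10945, M = 684.062
Σ(x−M)² = 2224038.94; s = √(2224038.94/15) = 385.057
Cutoffs: 684.062 ± 2·385.057 → [-86.1, 1454.2]
Outside: 2078 → excluded.
Retained (n=15): Σ = 8867, mean = 8867/15 = 591.133

591.1 ms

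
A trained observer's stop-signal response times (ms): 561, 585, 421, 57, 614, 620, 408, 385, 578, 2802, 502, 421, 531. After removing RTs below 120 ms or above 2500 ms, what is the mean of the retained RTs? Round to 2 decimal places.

Excluded: 57, 2802
Retained (n=11): Σ = 5626
Mean = 5626/11 = 511.4545

511.45 ms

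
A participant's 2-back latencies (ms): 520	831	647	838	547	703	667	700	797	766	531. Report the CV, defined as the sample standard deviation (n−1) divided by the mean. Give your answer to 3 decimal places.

0.170

n = 11, Σ = 7547, M = 686.0909
Σ(x−M)² = 136118.909; s = √(136118.909/10) = 116.6700
CV = 116.6700 / 686.0909 = 0.17005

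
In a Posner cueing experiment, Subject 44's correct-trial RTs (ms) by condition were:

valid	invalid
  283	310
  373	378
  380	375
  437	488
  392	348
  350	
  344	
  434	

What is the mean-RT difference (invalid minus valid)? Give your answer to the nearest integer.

M(valid) = 2993/8 = 374.125
M(invalid) = 1899/5 = 379.800
Difference = 379.800 − 374.125 = 5.675 ms

6 ms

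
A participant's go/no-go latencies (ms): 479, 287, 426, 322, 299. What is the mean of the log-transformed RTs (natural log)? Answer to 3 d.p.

5.872

ln(RT): 6.1717, 5.6595, 6.0544, 5.7746, 5.7004
Σ ln(RT) = 29.3606
Mean = 29.3606/5 = 5.87212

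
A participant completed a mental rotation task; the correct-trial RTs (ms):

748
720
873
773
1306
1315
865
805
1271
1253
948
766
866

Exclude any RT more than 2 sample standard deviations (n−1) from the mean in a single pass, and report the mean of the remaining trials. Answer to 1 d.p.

962.2 ms

n = 13, ΣRT = 12509, M = 962.231
Σ(x−M)² = 652994.31; s = √(652994.31/12) = 233.273
Cutoffs: 962.231 ± 2·233.273 → [495.7, 1428.8]
No RTs fall outside the cutoffs; all 13 retained. Mean = 12509/13 = 962.231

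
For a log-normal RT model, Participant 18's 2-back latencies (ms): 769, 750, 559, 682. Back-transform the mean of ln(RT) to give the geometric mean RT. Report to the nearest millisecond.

685 ms

ln(RT): 6.6451, 6.6201, 6.3261, 6.5250
Mean ln(RT) = 26.1163/4 = 6.52909
Geometric mean = exp(6.52909) = 684.77 ms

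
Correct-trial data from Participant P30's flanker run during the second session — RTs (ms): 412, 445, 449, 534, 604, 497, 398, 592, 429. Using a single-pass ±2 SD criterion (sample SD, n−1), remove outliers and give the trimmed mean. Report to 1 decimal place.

n = 9, ΣRT = 4360, M = 484.444
Σ(x−M)² = 47082.22; s = √(47082.22/8) = 76.716
Cutoffs: 484.444 ± 2·76.716 → [331.0, 637.9]
No RTs fall outside the cutoffs; all 9 retained. Mean = 4360/9 = 484.444

484.4 ms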